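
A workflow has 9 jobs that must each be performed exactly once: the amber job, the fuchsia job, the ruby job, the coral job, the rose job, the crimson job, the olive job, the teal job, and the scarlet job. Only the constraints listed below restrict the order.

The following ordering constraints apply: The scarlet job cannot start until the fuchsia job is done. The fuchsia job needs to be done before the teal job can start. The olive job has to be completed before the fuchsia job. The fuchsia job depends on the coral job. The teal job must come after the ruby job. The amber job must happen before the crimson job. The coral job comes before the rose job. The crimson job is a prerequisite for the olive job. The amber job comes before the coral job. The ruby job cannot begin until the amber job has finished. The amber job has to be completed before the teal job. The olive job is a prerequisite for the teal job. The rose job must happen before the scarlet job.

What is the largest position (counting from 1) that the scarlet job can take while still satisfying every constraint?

9

No constraint forces any job after the scarlet job, so it can be placed last, in position 9.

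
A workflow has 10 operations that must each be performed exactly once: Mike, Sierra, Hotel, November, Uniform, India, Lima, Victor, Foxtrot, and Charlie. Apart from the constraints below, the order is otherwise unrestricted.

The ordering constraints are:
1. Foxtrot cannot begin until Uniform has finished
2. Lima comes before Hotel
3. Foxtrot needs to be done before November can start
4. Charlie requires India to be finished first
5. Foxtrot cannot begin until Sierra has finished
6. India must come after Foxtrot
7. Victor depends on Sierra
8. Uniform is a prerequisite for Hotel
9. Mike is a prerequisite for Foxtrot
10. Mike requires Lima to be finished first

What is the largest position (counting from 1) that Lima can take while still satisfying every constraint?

4

Following every chain forward from Lima, the operations that must come later are Mike, Hotel, November, India, Foxtrot, Charlie — 6 of them.
With 6 mandatory successors out of 10 operations total, the latest slot for Lima is 10−6 = 4, and it's reachable by doing all non-successors before Lima.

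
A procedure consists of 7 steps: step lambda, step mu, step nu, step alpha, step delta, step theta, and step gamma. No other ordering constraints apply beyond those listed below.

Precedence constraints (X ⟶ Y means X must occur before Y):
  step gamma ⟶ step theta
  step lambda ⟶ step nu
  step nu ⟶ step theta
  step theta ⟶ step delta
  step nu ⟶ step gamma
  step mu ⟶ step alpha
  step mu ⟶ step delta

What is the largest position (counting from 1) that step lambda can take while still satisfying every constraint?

Following every chain forward from step lambda, the steps that must come later are step nu, step delta, step theta, step gamma — 4 of them.
So at least 4 steps follow step lambda, putting step lambda no later than position 3. That position is achievable by scheduling everything else first.

3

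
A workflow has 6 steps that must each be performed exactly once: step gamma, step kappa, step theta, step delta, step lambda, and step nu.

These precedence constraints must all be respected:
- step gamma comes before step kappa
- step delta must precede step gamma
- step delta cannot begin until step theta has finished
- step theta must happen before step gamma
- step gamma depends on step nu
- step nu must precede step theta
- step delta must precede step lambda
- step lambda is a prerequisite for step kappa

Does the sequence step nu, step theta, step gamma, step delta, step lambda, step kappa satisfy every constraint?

No

Here step delta comes after step gamma.
Since step delta is required before step gamma, the ordering is invalid.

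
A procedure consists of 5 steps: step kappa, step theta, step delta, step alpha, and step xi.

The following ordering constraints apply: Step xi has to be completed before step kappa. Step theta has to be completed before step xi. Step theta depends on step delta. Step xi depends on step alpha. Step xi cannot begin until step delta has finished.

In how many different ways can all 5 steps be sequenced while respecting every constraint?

3

The steps with no prerequisites are step delta, step alpha; any of them can be placed first.
Systematically extending each partial ordering one step at a time and counting, there are 3 complete orderings.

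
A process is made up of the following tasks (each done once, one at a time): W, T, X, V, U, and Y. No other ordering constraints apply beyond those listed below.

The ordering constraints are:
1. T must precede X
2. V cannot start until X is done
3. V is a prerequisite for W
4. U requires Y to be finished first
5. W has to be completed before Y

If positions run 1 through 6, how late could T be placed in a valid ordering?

The tasks that are forced after T, directly or by a chain of constraints, are W, X, V, U, Y. That's 5 tasks.
So at least 5 tasks follow T, putting T no later than position 1. That position is achievable by scheduling everything else first.

1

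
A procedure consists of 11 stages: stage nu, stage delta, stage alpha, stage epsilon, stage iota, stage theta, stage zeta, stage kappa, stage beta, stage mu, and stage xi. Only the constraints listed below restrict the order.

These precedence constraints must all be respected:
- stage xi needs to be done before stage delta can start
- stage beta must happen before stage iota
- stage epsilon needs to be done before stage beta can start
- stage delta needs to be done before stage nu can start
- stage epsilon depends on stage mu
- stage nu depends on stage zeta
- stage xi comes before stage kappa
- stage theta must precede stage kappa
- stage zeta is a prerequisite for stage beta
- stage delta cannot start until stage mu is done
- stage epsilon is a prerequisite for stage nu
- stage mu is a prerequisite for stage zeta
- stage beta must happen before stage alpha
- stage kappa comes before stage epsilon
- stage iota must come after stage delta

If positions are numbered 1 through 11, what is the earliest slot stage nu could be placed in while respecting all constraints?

8

Every stage that must precede stage nu has to come before it. Tracing all chains that end at stage nu, those stages are: stage delta, stage epsilon, stage theta, stage zeta, stage kappa, stage mu, stage xi — 7 in total.
So at minimum 7 stages come before stage nu, putting stage nu no earlier than position 8. That position is achievable by scheduling exactly those predecessors first.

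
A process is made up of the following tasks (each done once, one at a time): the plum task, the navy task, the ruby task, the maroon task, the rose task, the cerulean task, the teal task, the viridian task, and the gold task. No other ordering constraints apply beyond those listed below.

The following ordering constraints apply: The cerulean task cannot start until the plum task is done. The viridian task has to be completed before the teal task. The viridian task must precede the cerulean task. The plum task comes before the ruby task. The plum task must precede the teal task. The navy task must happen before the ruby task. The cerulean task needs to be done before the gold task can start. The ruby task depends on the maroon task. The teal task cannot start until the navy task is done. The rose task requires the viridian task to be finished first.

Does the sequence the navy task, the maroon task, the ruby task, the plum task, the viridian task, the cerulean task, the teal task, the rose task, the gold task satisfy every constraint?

No

In the proposed order, the ruby task appears before the plum task.
But one of the constraints requires the plum task before the ruby task, so this ordering violates it.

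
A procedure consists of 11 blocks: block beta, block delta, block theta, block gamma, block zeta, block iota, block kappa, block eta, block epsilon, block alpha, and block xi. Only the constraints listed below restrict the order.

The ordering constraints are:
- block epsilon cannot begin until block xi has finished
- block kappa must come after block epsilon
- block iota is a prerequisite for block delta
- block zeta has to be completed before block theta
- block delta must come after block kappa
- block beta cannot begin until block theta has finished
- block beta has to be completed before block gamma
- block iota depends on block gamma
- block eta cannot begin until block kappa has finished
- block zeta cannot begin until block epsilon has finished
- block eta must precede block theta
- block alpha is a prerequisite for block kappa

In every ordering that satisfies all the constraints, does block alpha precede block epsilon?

No

No chain of constraints connects block alpha to block epsilon in either direction.
A valid ordering placing block epsilon before block alpha exists, so the answer is no.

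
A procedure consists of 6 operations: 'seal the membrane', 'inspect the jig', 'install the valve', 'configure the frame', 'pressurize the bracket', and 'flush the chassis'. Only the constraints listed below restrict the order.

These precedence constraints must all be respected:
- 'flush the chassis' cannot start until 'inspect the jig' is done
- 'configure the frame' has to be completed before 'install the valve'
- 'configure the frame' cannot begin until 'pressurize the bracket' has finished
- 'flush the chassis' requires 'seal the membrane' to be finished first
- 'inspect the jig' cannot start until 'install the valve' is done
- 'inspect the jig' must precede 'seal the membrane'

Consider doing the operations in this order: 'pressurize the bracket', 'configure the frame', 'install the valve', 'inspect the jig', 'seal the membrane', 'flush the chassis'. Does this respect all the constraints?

Every stated constraint is respected: 'inspect the jig' sits at position 4, ahead of 'flush the chassis' at position 6, and each of the other listed pairs likewise has the predecessor earlier in the sequence.

Yes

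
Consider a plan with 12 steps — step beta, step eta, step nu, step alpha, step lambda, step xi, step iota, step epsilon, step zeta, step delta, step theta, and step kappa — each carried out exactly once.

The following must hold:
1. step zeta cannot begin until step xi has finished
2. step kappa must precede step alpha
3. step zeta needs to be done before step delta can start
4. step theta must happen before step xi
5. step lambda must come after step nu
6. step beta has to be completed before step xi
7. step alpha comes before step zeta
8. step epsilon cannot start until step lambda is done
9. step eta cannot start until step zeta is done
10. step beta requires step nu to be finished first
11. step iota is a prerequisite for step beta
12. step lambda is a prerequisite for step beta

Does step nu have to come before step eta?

Tracing the constraints gives a chain: step nu → step beta → step xi → step zeta → step eta.
So step nu must precede step eta in any valid ordering.

Yes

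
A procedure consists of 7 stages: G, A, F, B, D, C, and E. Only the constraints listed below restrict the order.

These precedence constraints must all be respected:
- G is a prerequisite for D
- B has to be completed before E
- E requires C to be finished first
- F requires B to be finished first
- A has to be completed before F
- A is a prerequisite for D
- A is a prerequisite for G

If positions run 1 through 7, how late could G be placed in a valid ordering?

The only stage forced after G (directly or by a chain) is D.
With 1 mandatory successor out of 7 stages total, the latest slot for G is 7−1 = 6, and it's reachable by doing all non-successors before G.

6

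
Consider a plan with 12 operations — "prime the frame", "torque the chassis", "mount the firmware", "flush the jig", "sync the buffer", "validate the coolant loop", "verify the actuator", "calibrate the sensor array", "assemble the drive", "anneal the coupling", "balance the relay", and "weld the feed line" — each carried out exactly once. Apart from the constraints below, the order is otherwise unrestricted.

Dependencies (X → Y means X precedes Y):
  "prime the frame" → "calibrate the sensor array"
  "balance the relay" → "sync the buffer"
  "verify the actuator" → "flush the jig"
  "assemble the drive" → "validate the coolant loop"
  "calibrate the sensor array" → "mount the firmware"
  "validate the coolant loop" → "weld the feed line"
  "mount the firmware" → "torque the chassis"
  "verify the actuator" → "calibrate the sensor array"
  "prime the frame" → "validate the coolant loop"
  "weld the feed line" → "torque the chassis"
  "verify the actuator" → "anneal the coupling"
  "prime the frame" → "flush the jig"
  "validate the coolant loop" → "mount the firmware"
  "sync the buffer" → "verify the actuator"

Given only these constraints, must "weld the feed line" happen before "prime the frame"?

No

In fact the dependencies run the other way: "prime the frame" → "validate the coolant loop" → "weld the feed line".
So "weld the feed line" never precedes "prime the frame".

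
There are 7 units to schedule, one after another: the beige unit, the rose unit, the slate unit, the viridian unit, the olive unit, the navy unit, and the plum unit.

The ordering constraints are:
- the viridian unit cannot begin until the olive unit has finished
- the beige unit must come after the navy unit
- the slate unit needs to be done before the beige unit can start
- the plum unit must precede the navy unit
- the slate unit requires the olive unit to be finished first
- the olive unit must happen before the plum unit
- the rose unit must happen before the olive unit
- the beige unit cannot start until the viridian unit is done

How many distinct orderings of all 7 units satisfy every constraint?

12

The rose unit is the only unit with nothing required before it, so every ordering starts there.
Counting all ways to extend the partial order to a total order gives 12.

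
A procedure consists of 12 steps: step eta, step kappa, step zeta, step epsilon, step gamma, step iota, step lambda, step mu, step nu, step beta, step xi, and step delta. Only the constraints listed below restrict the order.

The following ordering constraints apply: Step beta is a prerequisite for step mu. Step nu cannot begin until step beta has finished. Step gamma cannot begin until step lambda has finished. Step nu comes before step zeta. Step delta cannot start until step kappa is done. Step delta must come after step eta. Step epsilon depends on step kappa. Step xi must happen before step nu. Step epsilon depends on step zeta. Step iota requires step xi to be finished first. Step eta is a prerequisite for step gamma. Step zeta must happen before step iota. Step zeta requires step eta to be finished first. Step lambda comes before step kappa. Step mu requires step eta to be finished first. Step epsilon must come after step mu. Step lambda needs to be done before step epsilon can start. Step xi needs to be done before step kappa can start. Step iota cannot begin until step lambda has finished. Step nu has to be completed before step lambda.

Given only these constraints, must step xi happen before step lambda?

Yes

Tracing the constraints gives a chain: step xi → step nu → step lambda.
That forces step xi before step lambda in every valid schedule.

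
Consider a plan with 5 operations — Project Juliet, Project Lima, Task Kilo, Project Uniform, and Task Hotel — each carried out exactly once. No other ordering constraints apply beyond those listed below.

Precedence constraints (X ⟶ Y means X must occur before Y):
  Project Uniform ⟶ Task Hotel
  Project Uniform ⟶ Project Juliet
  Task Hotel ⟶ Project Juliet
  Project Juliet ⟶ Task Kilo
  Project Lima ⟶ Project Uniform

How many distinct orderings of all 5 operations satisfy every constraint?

Project Lima is the only operation with nothing required before it, so every ordering starts there.
Every operation is then forced in turn, so only 1 complete ordering is consistent with the constraints.

1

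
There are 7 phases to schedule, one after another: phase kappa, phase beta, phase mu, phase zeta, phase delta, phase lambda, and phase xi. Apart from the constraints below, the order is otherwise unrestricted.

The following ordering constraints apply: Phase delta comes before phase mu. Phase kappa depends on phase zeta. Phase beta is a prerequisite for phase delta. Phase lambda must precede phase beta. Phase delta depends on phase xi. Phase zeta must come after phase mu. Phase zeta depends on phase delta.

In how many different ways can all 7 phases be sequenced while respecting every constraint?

3

2 phases have no prerequisites (phase lambda, phase xi), so any of them could come first.
Counting all ways to extend the partial order to a total order gives 3.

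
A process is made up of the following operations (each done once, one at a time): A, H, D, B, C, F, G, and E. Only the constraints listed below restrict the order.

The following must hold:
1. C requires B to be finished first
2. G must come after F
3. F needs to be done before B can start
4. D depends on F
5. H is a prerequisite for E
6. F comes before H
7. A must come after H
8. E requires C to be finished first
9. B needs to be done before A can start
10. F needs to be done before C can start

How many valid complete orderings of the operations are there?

F is the only operation with nothing required before it, so every ordering starts there.
Enumerating by repeatedly choosing an available operation (one whose prerequisites are all placed) gives 336 distinct complete orderings.

336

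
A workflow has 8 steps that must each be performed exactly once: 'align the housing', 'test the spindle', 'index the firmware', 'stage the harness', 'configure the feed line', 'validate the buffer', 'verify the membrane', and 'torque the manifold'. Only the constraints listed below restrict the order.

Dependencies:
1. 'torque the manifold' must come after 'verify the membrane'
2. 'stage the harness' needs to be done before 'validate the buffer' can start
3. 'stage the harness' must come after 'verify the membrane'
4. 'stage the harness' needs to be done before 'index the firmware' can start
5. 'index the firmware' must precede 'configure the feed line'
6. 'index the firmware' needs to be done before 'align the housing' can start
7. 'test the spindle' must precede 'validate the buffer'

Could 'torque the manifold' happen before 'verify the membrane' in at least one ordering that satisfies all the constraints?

No

There is a dependency chain 'verify the membrane' → 'torque the manifold', so 'torque the manifold' always comes after 'verify the membrane'.
Hence 'torque the manifold' can never be scheduled before 'verify the membrane'.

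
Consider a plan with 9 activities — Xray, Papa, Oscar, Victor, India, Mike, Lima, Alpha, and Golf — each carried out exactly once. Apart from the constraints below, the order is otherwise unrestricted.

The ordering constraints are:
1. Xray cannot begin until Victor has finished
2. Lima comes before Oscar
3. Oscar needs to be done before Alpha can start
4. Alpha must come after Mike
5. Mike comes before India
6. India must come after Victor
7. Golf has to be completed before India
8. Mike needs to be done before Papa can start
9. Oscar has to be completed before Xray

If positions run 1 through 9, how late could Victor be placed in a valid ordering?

7

Following every chain forward from Victor, the activities that must come later are Xray, India — 2 of them.
With 2 mandatory successors out of 9 activities total, the latest slot for Victor is 9−2 = 7, and it's reachable by doing all non-successors before Victor.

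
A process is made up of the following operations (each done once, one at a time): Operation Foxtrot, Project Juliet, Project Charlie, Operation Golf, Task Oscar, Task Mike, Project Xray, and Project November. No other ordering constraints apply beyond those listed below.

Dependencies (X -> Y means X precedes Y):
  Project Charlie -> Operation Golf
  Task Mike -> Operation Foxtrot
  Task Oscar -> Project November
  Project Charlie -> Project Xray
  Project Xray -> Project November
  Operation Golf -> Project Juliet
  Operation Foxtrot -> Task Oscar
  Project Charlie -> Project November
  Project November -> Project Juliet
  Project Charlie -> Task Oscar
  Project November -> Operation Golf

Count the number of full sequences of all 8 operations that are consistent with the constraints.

2 operations have no prerequisites (Project Charlie, Task Mike), so any of them could come first.
Enumerating by repeatedly choosing an available operation (one whose prerequisites are all placed) gives 9 distinct complete orderings.

9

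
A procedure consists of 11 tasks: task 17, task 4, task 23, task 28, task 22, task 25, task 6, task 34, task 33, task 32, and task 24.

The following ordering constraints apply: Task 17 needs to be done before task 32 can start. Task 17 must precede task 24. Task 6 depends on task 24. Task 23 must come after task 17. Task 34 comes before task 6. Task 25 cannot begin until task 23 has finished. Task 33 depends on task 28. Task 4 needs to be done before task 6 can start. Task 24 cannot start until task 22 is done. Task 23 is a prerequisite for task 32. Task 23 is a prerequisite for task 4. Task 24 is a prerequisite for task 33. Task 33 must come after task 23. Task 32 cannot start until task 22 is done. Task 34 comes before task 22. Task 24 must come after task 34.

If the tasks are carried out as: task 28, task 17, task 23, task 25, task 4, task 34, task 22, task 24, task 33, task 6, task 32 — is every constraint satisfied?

Yes

Every stated constraint is respected: task 17 sits at position 2, ahead of task 32 at position 11, and each of the other listed pairs likewise has the predecessor earlier in the sequence.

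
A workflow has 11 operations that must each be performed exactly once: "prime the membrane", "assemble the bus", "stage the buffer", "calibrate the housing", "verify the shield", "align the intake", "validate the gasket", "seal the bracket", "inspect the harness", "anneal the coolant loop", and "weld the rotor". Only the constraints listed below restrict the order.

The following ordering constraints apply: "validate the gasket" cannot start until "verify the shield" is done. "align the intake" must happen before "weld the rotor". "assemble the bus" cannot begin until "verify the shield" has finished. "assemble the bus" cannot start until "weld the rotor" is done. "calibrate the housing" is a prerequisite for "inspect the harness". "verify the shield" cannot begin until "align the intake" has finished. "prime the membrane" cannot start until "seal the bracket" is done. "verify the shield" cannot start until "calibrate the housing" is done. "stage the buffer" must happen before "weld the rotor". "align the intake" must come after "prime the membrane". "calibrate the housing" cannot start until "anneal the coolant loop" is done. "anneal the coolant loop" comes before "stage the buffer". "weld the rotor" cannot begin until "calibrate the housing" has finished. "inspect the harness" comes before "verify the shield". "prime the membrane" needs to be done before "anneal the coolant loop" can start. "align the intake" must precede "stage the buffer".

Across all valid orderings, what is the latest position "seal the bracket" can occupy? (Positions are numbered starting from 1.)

Every operation that must follow "seal the bracket" has to come after it. Tracing all chains starting from "seal the bracket", those operations are: "prime the membrane", "assemble the bus", "stage the buffer", "calibrate the housing", "verify the shield", "align the intake", "validate the gasket", "inspect the harness", "anneal the coolant loop", "weld the rotor" — 10 in total.
So at least 10 operations follow "seal the bracket", putting "seal the bracket" no later than position 1. That position is achievable by scheduling everything else first.

1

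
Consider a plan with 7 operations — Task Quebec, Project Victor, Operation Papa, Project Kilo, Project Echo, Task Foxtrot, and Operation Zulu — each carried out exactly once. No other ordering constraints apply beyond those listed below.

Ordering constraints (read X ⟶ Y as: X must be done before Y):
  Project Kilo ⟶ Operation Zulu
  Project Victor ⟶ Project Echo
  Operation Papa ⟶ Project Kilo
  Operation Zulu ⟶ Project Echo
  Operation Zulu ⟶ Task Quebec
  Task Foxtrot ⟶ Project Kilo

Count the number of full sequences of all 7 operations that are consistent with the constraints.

22

3 operations have no prerequisites (Project Victor, Operation Papa, Task Foxtrot), so any of them could come first.
Counting all ways to extend the partial order to a total order gives 22.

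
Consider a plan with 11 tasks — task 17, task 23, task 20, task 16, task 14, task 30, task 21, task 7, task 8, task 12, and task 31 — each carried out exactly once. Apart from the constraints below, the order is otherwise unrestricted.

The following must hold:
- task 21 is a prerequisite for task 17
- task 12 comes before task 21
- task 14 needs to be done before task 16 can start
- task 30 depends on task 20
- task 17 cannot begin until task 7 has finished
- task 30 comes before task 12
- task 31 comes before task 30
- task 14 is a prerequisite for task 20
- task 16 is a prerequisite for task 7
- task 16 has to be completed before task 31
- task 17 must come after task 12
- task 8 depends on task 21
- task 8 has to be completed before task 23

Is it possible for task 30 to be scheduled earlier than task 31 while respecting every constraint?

The constraints give a chain task 31 → task 30, which forces task 31 before task 30.
So no valid ordering can have task 30 before task 31.

No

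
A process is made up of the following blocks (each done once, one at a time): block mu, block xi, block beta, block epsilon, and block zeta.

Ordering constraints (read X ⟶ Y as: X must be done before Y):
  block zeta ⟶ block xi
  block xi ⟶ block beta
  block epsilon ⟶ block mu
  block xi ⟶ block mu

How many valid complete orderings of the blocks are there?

The blocks with no prerequisites are block epsilon, block zeta; any of them can be placed first.
Counting all ways to extend the partial order to a total order gives 7.

7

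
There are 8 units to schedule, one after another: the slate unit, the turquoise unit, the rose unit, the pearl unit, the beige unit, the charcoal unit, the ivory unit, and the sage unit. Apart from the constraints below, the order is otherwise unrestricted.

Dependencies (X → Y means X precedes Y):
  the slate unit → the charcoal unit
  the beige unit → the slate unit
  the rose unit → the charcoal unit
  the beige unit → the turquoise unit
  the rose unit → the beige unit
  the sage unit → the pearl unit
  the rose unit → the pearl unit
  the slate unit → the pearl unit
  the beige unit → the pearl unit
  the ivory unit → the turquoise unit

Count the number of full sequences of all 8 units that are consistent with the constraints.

213

The units with no prerequisites are the rose unit, the ivory unit, the sage unit; any of them can be placed first.
Counting all ways to extend the partial order to a total order gives 213.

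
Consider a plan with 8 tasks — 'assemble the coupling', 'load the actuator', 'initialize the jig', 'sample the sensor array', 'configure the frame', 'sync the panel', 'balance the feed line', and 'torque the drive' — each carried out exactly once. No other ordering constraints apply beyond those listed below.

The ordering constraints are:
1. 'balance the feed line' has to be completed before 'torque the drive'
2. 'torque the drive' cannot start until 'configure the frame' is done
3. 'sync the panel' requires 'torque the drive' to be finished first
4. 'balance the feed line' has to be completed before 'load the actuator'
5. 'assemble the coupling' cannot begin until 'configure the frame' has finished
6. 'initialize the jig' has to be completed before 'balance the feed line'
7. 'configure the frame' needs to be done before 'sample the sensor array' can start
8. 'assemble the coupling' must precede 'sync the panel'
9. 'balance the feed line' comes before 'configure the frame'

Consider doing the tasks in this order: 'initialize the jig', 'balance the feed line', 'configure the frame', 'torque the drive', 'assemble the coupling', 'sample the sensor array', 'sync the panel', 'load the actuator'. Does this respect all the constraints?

Checking each listed constraint against this order: for instance, 'balance the feed line' is in position 2 and 'load the actuator' in position 8, so that constraint holds — and the remaining constraints check out the same way.

Yes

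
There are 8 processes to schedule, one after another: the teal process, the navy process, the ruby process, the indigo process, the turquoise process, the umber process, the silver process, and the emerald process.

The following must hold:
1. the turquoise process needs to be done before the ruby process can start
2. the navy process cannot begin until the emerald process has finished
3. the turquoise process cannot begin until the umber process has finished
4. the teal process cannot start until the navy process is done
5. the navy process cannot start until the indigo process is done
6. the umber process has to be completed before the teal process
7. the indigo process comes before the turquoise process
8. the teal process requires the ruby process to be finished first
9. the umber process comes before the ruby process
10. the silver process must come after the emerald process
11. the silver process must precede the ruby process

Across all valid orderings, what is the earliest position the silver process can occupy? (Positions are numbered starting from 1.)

2

The only process forced before the silver process (directly or transitively) is the emerald process.
So at minimum 1 process comes before the silver process, putting the silver process no earlier than position 2. That position is achievable by scheduling exactly that predecessor first.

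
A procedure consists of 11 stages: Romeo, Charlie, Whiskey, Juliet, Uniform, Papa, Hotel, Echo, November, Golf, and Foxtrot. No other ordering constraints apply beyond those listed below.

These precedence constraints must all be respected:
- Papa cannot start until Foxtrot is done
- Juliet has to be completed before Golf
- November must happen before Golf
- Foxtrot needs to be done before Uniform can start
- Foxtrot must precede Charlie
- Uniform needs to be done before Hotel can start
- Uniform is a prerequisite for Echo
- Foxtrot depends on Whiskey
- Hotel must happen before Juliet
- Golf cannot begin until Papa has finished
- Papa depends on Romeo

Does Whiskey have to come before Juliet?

Chaining the stated constraints: Whiskey → Foxtrot → Uniform → Hotel → Juliet.
So Whiskey must precede Juliet in any valid ordering.

Yes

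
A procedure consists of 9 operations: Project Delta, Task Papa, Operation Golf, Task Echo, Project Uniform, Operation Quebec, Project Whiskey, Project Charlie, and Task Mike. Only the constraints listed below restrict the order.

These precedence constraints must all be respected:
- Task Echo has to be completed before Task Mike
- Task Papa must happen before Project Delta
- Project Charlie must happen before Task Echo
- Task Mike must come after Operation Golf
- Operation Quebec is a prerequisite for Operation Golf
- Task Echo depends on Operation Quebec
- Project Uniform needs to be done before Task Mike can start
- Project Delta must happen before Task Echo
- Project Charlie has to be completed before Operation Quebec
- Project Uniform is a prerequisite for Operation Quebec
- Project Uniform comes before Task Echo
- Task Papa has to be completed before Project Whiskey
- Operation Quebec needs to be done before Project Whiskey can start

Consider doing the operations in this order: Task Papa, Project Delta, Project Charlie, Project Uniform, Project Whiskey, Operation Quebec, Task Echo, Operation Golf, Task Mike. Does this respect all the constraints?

No

The sequence places Project Whiskey ahead of Operation Quebec.
But one of the constraints requires Operation Quebec before Project Whiskey, so this ordering violates it.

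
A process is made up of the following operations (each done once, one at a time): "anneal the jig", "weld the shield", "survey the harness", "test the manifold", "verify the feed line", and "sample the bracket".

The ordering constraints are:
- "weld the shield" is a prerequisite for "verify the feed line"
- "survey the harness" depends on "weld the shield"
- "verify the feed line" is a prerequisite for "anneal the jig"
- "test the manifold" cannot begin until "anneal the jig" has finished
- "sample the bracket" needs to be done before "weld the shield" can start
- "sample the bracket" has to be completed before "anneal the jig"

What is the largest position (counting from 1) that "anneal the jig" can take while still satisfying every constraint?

5

Following the constraints forward from "anneal the jig", its only required successor is "test the manifold".
With 1 mandatory successor out of 6 operations total, the latest slot for "anneal the jig" is 6−1 = 5, and it's reachable by doing all non-successors before "anneal the jig".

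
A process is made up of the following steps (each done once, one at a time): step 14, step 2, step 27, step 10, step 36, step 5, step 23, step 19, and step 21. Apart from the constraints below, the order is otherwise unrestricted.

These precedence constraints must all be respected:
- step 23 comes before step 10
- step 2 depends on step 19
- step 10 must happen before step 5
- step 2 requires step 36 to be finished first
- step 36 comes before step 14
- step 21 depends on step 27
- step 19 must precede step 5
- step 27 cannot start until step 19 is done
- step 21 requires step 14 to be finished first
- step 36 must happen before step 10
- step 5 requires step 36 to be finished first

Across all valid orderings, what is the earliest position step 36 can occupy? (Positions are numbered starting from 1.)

Step 36 has no prerequisites at all, so it can go in position 1.

1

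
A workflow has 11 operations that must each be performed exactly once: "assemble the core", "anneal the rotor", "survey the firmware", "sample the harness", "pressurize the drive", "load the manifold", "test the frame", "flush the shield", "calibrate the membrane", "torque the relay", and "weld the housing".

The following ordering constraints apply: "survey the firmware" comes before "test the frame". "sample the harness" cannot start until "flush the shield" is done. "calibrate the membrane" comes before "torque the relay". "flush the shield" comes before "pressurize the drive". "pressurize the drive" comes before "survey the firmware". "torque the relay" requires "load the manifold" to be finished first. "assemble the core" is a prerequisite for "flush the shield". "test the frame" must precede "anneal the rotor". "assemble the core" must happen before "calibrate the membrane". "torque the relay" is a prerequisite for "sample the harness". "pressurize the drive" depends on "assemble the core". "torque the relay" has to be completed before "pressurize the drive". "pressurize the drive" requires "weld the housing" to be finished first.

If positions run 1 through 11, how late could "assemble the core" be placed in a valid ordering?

The operations that are forced after "assemble the core", directly or by a chain of constraints, are "anneal the rotor", "survey the firmware", "sample the harness", "pressurize the drive", "test the frame", "flush the shield", "calibrate the membrane", "torque the relay". That's 8 operations.
With 8 mandatory successors out of 11 operations total, the latest slot for "assemble the core" is 11−8 = 3, and it's reachable by doing all non-successors before "assemble the core".

3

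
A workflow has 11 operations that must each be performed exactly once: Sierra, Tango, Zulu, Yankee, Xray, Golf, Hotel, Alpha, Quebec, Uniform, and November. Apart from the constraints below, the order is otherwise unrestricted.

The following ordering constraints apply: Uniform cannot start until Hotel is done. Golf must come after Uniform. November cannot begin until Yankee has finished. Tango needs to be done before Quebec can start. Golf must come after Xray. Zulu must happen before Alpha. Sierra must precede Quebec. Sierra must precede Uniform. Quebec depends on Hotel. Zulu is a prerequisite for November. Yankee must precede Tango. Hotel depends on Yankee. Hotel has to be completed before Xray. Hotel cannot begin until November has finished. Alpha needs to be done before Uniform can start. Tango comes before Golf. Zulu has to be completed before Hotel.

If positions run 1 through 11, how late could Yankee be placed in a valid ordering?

4

The operations that are forced after Yankee, directly or by a chain of constraints, are Tango, Xray, Golf, Hotel, Quebec, Uniform, November. That's 7 operations.
With 7 mandatory successors out of 11 operations total, the latest slot for Yankee is 11−7 = 4, and it's reachable by doing all non-successors before Yankee.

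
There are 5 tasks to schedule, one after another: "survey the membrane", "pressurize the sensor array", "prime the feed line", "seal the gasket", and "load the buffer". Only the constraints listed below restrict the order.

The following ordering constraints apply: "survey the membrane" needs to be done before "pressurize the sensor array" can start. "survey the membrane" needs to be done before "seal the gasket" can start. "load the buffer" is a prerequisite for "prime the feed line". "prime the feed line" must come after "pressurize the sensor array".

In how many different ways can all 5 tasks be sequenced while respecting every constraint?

11

2 tasks have no prerequisites ("survey the membrane", "load the buffer"), so any of them could come first.
Systematically extending each partial ordering one task at a time and counting, there are 11 complete orderings.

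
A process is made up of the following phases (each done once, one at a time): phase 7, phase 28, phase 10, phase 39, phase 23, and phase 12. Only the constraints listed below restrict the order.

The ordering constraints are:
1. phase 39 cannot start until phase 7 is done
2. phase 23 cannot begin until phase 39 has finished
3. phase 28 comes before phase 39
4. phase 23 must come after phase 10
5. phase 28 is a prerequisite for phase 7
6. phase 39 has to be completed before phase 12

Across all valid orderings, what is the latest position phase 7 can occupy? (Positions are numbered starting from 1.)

3

The phases that are forced after phase 7, directly or by a chain of constraints, are phase 39, phase 23, phase 12. That's 3 phases.
With 3 mandatory successors out of 6 phases total, the latest slot for phase 7 is 6−3 = 3, and it's reachable by doing all non-successors before phase 7.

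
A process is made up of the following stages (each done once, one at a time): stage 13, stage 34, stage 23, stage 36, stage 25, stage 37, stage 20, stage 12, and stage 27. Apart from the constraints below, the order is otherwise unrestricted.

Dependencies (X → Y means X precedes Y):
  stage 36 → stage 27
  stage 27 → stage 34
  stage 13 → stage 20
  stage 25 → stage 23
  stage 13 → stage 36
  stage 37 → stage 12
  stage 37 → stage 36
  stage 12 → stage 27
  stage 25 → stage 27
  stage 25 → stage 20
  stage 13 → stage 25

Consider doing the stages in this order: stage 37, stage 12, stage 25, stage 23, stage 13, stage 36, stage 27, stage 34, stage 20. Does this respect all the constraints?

Here stage 13 comes after stage 25.
But one of the constraints requires stage 13 before stage 25, so this ordering violates it.

No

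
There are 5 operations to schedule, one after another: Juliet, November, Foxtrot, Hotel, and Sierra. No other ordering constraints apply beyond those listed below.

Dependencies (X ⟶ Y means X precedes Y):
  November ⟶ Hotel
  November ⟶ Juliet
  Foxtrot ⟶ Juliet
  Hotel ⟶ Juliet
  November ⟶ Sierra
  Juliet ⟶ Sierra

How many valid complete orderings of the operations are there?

3

The operations with no prerequisites are November, Foxtrot; any of them can be placed first.
Enumerating by repeatedly choosing an available operation (one whose prerequisites are all placed) gives 3 distinct complete orderings.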